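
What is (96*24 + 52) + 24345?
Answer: 26701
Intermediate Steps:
(96*24 + 52) + 24345 = (2304 + 52) + 24345 = 2356 + 24345 = 26701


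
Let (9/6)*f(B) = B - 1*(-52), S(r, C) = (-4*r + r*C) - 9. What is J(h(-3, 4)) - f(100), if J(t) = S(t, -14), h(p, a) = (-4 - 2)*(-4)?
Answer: -1627/3 ≈ -542.33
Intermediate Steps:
S(r, C) = -9 - 4*r + C*r (S(r, C) = (-4*r + C*r) - 9 = -9 - 4*r + C*r)
f(B) = 104/3 + 2*B/3 (f(B) = 2*(B - 1*(-52))/3 = 2*(B + 52)/3 = 2*(52 + B)/3 = 104/3 + 2*B/3)
h(p, a) = 24 (h(p, a) = -6*(-4) = 24)
J(t) = -9 - 18*t (J(t) = -9 - 4*t - 14*t = -9 - 18*t)
J(h(-3, 4)) - f(100) = (-9 - 18*24) - (104/3 + (⅔)*100) = (-9 - 432) - (104/3 + 200/3) = -441 - 1*304/3 = -441 - 304/3 = -1627/3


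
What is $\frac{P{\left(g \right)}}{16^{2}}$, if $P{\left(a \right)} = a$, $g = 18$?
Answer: $\frac{9}{128} \approx 0.070313$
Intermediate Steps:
$\frac{P{\left(g \right)}}{16^{2}} = \frac{18}{16^{2}} = \frac{18}{256} = 18 \cdot \frac{1}{256} = \frac{9}{128}$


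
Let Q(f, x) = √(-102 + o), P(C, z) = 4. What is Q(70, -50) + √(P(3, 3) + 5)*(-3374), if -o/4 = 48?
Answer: -10122 + 7*I*√6 ≈ -10122.0 + 17.146*I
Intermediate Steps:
o = -192 (o = -4*48 = -192)
Q(f, x) = 7*I*√6 (Q(f, x) = √(-102 - 192) = √(-294) = 7*I*√6)
Q(70, -50) + √(P(3, 3) + 5)*(-3374) = 7*I*√6 + √(4 + 5)*(-3374) = 7*I*√6 + √9*(-3374) = 7*I*√6 + 3*(-3374) = 7*I*√6 - 10122 = -10122 + 7*I*√6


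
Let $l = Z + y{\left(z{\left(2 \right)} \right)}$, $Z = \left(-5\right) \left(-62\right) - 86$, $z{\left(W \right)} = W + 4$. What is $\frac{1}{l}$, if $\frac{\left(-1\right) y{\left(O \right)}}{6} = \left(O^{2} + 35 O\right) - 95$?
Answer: $- \frac{1}{682} \approx -0.0014663$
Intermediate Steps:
$z{\left(W \right)} = 4 + W$
$y{\left(O \right)} = 570 - 210 O - 6 O^{2}$ ($y{\left(O \right)} = - 6 \left(\left(O^{2} + 35 O\right) - 95\right) = - 6 \left(-95 + O^{2} + 35 O\right) = 570 - 210 O - 6 O^{2}$)
$Z = 224$ ($Z = 310 - 86 = 224$)
$l = -682$ ($l = 224 - \left(-570 + 6 \left(4 + 2\right)^{2} + 210 \left(4 + 2\right)\right) = 224 - \left(690 + 216\right) = 224 - 906 = -682$)
$\frac{1}{l} = \frac{1}{-682} = - \frac{1}{682}$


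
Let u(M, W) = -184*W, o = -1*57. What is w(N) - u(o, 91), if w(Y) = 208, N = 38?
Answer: 16952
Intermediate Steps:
o = -57
w(N) - u(o, 91) = 208 - (-184)*91 = 208 - 1*(-16744) = 208 + 16744 = 16952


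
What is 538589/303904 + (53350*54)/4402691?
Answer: 3246757976599/1337995405664 ≈ 2.4266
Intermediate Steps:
538589/303904 + (53350*54)/4402691 = 538589*(1/303904) + 2880900*(1/4402691) = 538589/303904 + 2880900/4402691 = 3246757976599/1337995405664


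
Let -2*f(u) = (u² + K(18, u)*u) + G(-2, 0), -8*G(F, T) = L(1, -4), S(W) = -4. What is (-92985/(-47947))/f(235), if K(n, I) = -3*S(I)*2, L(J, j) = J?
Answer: -1487760/23346305293 ≈ -6.3726e-5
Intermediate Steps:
K(n, I) = 24 (K(n, I) = -3*(-4)*2 = 12*2 = 24)
G(F, T) = -⅛ (G(F, T) = -⅛*1 = -⅛)
f(u) = 1/16 - 12*u - u²/2 (f(u) = -((u² + 24*u) - ⅛)/2 = -(-⅛ + u² + 24*u)/2 = 1/16 - 12*u - u²/2)
(-92985/(-47947))/f(235) = (-92985/(-47947))/(1/16 - 12*235 - ½*235²) = (-92985*(-1/47947))/(1/16 - 2820 - ½*55225) = 92985/(47947*(1/16 - 2820 - 55225/2)) = 92985/(47947*(-486919/16)) = (92985/47947)*(-16/486919) = -1487760/23346305293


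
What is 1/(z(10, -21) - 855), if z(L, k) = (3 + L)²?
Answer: -1/686 ≈ -0.0014577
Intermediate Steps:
1/(z(10, -21) - 855) = 1/((3 + 10)² - 855) = 1/(13² - 855) = 1/(169 - 855) = 1/(-686) = -1/686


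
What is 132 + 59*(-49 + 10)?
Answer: -2169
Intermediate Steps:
132 + 59*(-49 + 10) = 132 + 59*(-39) = 132 - 2301 = -2169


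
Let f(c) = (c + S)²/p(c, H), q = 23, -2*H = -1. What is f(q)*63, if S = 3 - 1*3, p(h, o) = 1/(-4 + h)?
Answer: 633213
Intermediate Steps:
H = ½ (H = -½*(-1) = ½ ≈ 0.50000)
S = 0 (S = 3 - 3 = 0)
f(c) = c²*(-4 + c) (f(c) = (c + 0)²/(1/(-4 + c)) = c²*(-4 + c))
f(q)*63 = (23²*(-4 + 23))*63 = (529*19)*63 = 10051*63 = 633213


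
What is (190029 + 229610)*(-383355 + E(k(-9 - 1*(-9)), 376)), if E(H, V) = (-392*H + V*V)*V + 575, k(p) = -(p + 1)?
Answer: 22208130122332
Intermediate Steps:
k(p) = -1 - p (k(p) = -(1 + p) = -1 - p)
E(H, V) = 575 + V*(V² - 392*H) (E(H, V) = (-392*H + V²)*V + 575 = (V² - 392*H)*V + 575 = V*(V² - 392*H) + 575 = 575 + V*(V² - 392*H))
(190029 + 229610)*(-383355 + E(k(-9 - 1*(-9)), 376)) = (190029 + 229610)*(-383355 + (575 + 376³ - 392*(-1 - (-9 - 1*(-9)))*376)) = 419639*(-383355 + (575 + 53157376 - 392*(-1 - (-9 + 9))*376)) = 419639*(-383355 + (575 + 53157376 - 392*(-1 - 1*0)*376)) = 419639*(-383355 + (575 + 53157376 - 392*(-1 + 0)*376)) = 419639*(-383355 + (575 + 53157376 - 392*(-1)*376)) = 419639*(-383355 + (575 + 53157376 + 147392)) = 419639*(-383355 + 53305343) = 419639*52921988 = 22208130122332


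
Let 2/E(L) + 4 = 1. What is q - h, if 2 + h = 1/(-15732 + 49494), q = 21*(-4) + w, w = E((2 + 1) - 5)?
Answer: -930331/11254 ≈ -82.667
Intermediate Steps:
E(L) = -⅔ (E(L) = 2/(-4 + 1) = 2/(-3) = 2*(-⅓) = -⅔)
w = -⅔ ≈ -0.66667
q = -254/3 (q = 21*(-4) - ⅔ = -84 - ⅔ = -254/3 ≈ -84.667)
h = -67523/33762 (h = -2 + 1/(-15732 + 49494) = -2 + 1/33762 = -67523/33762 ≈ -2.0000)
q - h = -254/3 - 1*(-67523/33762) = -254/3 + 67523/33762 = -930331/11254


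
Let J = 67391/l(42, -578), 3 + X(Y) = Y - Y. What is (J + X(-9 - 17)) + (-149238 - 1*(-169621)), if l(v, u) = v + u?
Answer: 10856289/536 ≈ 20254.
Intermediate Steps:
l(v, u) = u + v
X(Y) = -3 (X(Y) = -3 + (Y - Y) = -3 + 0 = -3)
J = -67391/536 (J = 67391/(-578 + 42) = 67391/(-536) = 67391*(-1/536) = -67391/536 ≈ -125.73)
(J + X(-9 - 17)) + (-149238 - 1*(-169621)) = (-67391/536 - 3) + (-149238 - 1*(-169621)) = -68999/536 + (-149238 + 169621) = -68999/536 + 20383 = 10856289/536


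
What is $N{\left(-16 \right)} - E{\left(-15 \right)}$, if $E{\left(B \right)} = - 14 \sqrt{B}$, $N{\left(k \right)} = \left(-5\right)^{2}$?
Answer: $25 + 14 i \sqrt{15} \approx 25.0 + 54.222 i$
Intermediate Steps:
$N{\left(k \right)} = 25$
$N{\left(-16 \right)} - E{\left(-15 \right)} = 25 - - 14 \sqrt{-15} = 25 - - 14 i \sqrt{15} = 25 + 14 i \sqrt{15}$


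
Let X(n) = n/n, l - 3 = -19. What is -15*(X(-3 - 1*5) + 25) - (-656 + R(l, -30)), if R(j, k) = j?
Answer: 282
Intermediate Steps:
l = -16 (l = 3 - 19 = -16)
X(n) = 1
-15*(X(-3 - 1*5) + 25) - (-656 + R(l, -30)) = -15*(1 + 25) - (-656 - 16) = -15*26 - 1*(-672) = -390 + 672 = 282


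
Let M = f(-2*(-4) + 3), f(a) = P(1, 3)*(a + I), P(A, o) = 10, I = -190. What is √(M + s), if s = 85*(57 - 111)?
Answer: 2*I*√1595 ≈ 79.875*I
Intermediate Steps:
f(a) = -1900 + 10*a (f(a) = 10*(a - 190) = 10*(-190 + a) = -1900 + 10*a)
M = -1790 (M = -1900 + 10*(-2*(-4) + 3) = -1900 + 10*(8 + 3) = -1900 + 10*11 = -1900 + 110 = -1790)
s = -4590 (s = 85*(-54) = -4590)
√(M + s) = √(-1790 - 4590) = √(-6380) = 2*I*√1595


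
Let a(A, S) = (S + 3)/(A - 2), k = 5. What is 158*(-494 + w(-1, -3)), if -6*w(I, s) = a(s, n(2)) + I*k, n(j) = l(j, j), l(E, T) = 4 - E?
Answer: -77894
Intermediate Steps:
n(j) = 4 - j
a(A, S) = (3 + S)/(-2 + A)
w(I, s) = -5*I/6 - 5/(6*(-2 + s)) (w(I, s) = -((3 + (4 - 1*2))/(-2 + s) + I*5)/6 = -((3 + (4 - 2))/(-2 + s) + 5*I)/6 = -((3 + 2)/(-2 + s) + 5*I)/6 = -(5/(-2 + s) + 5*I)/6 = -(5*I + 5/(-2 + s))/6 = -5*I/6 - 5/(6*(-2 + s)))
158*(-494 + w(-1, -3)) = 158*(-494 + 5*(-1 - 1*(-1)*(-2 - 3))/(6*(-2 - 3))) = 158*(-494 + (5/6)*(-1 - 1*(-1)*(-5))/(-5)) = 158*(-494 + (5/6)*(-1/5)*(-1 - 5)) = 158*(-494 + (5/6)*(-1/5)*(-6)) = 158*(-494 + 1) = 158*(-493) = -77894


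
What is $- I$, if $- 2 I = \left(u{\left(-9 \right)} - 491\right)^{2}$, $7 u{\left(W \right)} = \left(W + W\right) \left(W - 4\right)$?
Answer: $\frac{10259209}{98} \approx 1.0469 \cdot 10^{5}$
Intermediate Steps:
$u{\left(W \right)} = \frac{2 W \left(-4 + W\right)}{7}$ ($u{\left(W \right)} = \frac{\left(W + W\right) \left(W - 4\right)}{7} = \frac{2 W \left(-4 + W\right)}{7}$)
$I = - \frac{10259209}{98}$ ($I = - \frac{\left(\frac{2}{7} \left(-9\right) \left(-4 - 9\right) - 491\right)^{2}}{2} = - \frac{\left(\frac{2}{7} \left(-9\right) \left(-13\right) - 491\right)^{2}}{2} = - \frac{\left(\frac{234}{7} - 491\right)^{2}}{2} = - \frac{\left(- \frac{3203}{7}\right)^{2}}{2} = \left(- \frac{1}{2}\right) \frac{10259209}{49} = - \frac{10259209}{98} \approx -1.0469 \cdot 10^{5}$)
$- I = \left(-1\right) \left(- \frac{10259209}{98}\right) = \frac{10259209}{98}$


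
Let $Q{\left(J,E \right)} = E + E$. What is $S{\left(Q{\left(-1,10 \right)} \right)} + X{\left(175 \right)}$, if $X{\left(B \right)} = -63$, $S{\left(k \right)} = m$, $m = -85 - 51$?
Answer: $-199$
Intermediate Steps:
$m = -136$
$Q{\left(J,E \right)} = 2 E$
$S{\left(k \right)} = -136$
$S{\left(Q{\left(-1,10 \right)} \right)} + X{\left(175 \right)} = -136 - 63 = -199$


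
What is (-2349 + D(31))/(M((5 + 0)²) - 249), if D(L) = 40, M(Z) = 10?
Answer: 2309/239 ≈ 9.6611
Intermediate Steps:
(-2349 + D(31))/(M((5 + 0)²) - 249) = (-2349 + 40)/(10 - 249) = -2309/(-239) = -2309*(-1/239) = 2309/239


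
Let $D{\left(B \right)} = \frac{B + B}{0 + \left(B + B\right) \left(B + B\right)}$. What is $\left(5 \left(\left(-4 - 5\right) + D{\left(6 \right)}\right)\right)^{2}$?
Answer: $\frac{286225}{144} \approx 1987.7$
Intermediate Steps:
$D{\left(B \right)} = \frac{1}{2 B}$ ($D{\left(B \right)} = \frac{2 B}{0 + 2 B 2 B} = \frac{2 B}{0 + 4 B^{2}} = \frac{2 B}{4 B^{2}} = 2 B \frac{1}{4 B^{2}} = \frac{1}{2 B}$)
$\left(5 \left(\left(-4 - 5\right) + D{\left(6 \right)}\right)\right)^{2} = \left(5 \left(\left(-4 - 5\right) + \frac{1}{2 \cdot 6}\right)\right)^{2} = \left(5 \left(\left(-4 - 5\right) + \frac{1}{2} \cdot \frac{1}{6}\right)\right)^{2} = \left(5 \left(-9 + \frac{1}{12}\right)\right)^{2} = \left(5 \left(- \frac{107}{12}\right)\right)^{2} = \left(- \frac{535}{12}\right)^{2} = \frac{286225}{144}$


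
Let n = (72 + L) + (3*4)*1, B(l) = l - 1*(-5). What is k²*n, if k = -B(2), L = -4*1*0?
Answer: 4116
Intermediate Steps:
B(l) = 5 + l (B(l) = l + 5 = 5 + l)
L = 0 (L = -4*0 = 0)
k = -7 (k = -(5 + 2) = -1*7 = -7)
n = 84 (n = (72 + 0) + (3*4)*1 = 72 + 12*1 = 72 + 12 = 84)
k²*n = (-7)²*84 = 49*84 = 4116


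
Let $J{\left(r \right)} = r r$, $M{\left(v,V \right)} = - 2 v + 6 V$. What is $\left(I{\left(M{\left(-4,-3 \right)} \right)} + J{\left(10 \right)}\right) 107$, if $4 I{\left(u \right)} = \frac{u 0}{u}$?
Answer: $10700$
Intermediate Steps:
$I{\left(u \right)} = 0$ ($I{\left(u \right)} = \frac{u 0 \frac{1}{u}}{4} = \frac{0 \frac{1}{u}}{4} = \frac{1}{4} \cdot 0 = 0$)
$J{\left(r \right)} = r^{2}$
$\left(I{\left(M{\left(-4,-3 \right)} \right)} + J{\left(10 \right)}\right) 107 = \left(0 + 10^{2}\right) 107 = \left(0 + 100\right) 107 = 100 \cdot 107 = 10700$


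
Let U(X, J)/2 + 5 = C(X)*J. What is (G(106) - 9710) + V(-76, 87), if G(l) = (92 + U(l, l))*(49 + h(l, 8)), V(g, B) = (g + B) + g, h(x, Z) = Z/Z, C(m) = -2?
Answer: -26875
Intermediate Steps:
h(x, Z) = 1
V(g, B) = B + 2*g (V(g, B) = (B + g) + g = B + 2*g)
U(X, J) = -10 - 4*J (U(X, J) = -10 + 2*(-2*J) = -10 - 4*J)
G(l) = 4100 - 200*l (G(l) = (92 + (-10 - 4*l))*(49 + 1) = (82 - 4*l)*50 = 4100 - 200*l)
(G(106) - 9710) + V(-76, 87) = ((4100 - 200*106) - 9710) + (87 + 2*(-76)) = ((4100 - 21200) - 9710) + (87 - 152) = (-17100 - 9710) - 65 = -26810 - 65 = -26875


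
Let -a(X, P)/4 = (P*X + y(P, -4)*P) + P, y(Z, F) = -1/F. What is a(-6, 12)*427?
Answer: 97356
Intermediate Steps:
a(X, P) = -5*P - 4*P*X (a(X, P) = -4*((P*X + (-1/(-4))*P) + P) = -4*((P*X + (-1*(-1/4))*P) + P) = -4*((P*X + P/4) + P) = -4*((P/4 + P*X) + P) = -4*(5*P/4 + P*X) = -5*P - 4*P*X)
a(-6, 12)*427 = -1*12*(5 + 4*(-6))*427 = -1*12*(5 - 24)*427 = -1*12*(-19)*427 = 228*427 = 97356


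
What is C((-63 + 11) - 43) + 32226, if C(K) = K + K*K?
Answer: 41156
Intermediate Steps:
C(K) = K + K**2
C((-63 + 11) - 43) + 32226 = ((-63 + 11) - 43)*(1 + ((-63 + 11) - 43)) + 32226 = (-52 - 43)*(1 + (-52 - 43)) + 32226 = -95*(1 - 95) + 32226 = -95*(-94) + 32226 = 8930 + 32226 = 41156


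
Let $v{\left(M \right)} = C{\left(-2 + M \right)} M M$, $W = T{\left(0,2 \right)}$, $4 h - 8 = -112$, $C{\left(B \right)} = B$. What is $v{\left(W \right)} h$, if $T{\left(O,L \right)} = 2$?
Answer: $0$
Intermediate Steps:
$h = -26$ ($h = 2 + \frac{1}{4} \left(-112\right) = 2 - 28 = -26$)
$W = 2$
$v{\left(M \right)} = M^{2} \left(-2 + M\right)$ ($v{\left(M \right)} = \left(-2 + M\right) M M = M \left(-2 + M\right) M = M^{2} \left(-2 + M\right)$)
$v{\left(W \right)} h = 2^{2} \left(-2 + 2\right) \left(-26\right) = 4 \cdot 0 \left(-26\right) = 0 \left(-26\right) = 0$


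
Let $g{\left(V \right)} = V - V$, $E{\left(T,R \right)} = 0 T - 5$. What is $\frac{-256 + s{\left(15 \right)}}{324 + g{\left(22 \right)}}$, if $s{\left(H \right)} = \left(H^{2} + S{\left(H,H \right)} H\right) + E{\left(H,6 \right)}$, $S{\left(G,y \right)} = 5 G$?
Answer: $\frac{121}{36} \approx 3.3611$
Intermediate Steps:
$E{\left(T,R \right)} = -5$ ($E{\left(T,R \right)} = 0 - 5 = -5$)
$g{\left(V \right)} = 0$
$s{\left(H \right)} = -5 + 6 H^{2}$ ($s{\left(H \right)} = \left(H^{2} + 5 H H\right) - 5 = \left(H^{2} + 5 H^{2}\right) - 5 = 6 H^{2} - 5 = -5 + 6 H^{2}$)
$\frac{-256 + s{\left(15 \right)}}{324 + g{\left(22 \right)}} = \frac{-256 - \left(5 - 6 \cdot 15^{2}\right)}{324 + 0} = \frac{-256 + \left(-5 + 6 \cdot 225\right)}{324} = \left(-256 + \left(-5 + 1350\right)\right) \frac{1}{324} = \left(-256 + 1345\right) \frac{1}{324} = 1089 \cdot \frac{1}{324} = \frac{121}{36}$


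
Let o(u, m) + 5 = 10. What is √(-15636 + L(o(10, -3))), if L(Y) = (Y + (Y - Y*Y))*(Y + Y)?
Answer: 3*I*√1754 ≈ 125.64*I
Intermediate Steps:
o(u, m) = 5 (o(u, m) = -5 + 10 = 5)
L(Y) = 2*Y*(-Y² + 2*Y) (L(Y) = (Y + (Y - Y²))*(2*Y) = (-Y² + 2*Y)*(2*Y) = 2*Y*(-Y² + 2*Y))
√(-15636 + L(o(10, -3))) = √(-15636 + 2*5²*(2 - 1*5)) = √(-15636 + 2*25*(2 - 5)) = √(-15636 + 2*25*(-3)) = √(-15636 - 150) = √(-15786) = 3*I*√1754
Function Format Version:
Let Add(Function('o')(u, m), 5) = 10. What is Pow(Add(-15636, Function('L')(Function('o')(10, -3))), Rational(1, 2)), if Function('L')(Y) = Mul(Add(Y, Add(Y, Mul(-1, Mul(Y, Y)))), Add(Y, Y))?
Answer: Mul(3, I, Pow(1754, Rational(1, 2))) ≈ Mul(125.64, I)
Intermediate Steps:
Function('o')(u, m) = 5 (Function('o')(u, m) = Add(-5, 10) = 5)
Function('L')(Y) = Mul(2, Y, Add(Mul(-1, Pow(Y, 2)), Mul(2, Y))) (Function('L')(Y) = Mul(Add(Y, Add(Y, Mul(-1, Pow(Y, 2)))), Mul(2, Y)) = Mul(Add(Mul(-1, Pow(Y, 2)), Mul(2, Y)), Mul(2, Y)) = Mul(2, Y, Add(Mul(-1, Pow(Y, 2)), Mul(2, Y))))
Pow(Add(-15636, Function('L')(Function('o')(10, -3))), Rational(1, 2)) = Pow(Add(-15636, Mul(2, Pow(5, 2), Add(2, Mul(-1, 5)))), Rational(1, 2)) = Pow(Add(-15636, Mul(2, 25, Add(2, -5))), Rational(1, 2)) = Pow(Add(-15636, Mul(2, 25, -3)), Rational(1, 2)) = Pow(Add(-15636, -150), Rational(1, 2)) = Pow(-15786, Rational(1, 2)) = Mul(3, I, Pow(1754, Rational(1, 2)))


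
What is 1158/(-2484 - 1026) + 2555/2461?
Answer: 1019702/1439685 ≈ 0.70828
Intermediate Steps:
1158/(-2484 - 1026) + 2555/2461 = 1158/(-3510) + 2555*(1/2461) = 1158*(-1/3510) + 2555/2461 = -193/585 + 2555/2461 = 1019702/1439685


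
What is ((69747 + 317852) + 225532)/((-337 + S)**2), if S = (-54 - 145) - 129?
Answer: 613131/442225 ≈ 1.3865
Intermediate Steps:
S = -328 (S = -199 - 129 = -328)
((69747 + 317852) + 225532)/((-337 + S)**2) = ((69747 + 317852) + 225532)/((-337 - 328)**2) = (387599 + 225532)/((-665)**2) = 613131/442225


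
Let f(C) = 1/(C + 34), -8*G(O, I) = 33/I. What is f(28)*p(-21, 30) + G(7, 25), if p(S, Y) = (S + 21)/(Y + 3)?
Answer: -33/200 ≈ -0.16500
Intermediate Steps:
G(O, I) = -33/(8*I)
p(S, Y) = (21 + S)/(3 + Y)
f(C) = 1/(34 + C)
f(28)*p(-21, 30) + G(7, 25) = ((21 - 21)/(3 + 30))/(34 + 28) - 33/8/25 = (0/33)/62 - 33/8*1/25 = ((1/33)*0)/62 - 33/200 = (1/62)*0 - 33/200 = 0 - 33/200 = -33/200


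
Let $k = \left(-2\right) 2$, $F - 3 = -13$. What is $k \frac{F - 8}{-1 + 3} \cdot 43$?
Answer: $1548$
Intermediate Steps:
$F = -10$ ($F = 3 - 13 = -10$)
$k = -4$
$k \frac{F - 8}{-1 + 3} \cdot 43 = - 4 \frac{-10 - 8}{-1 + 3} \cdot 43 = - 4 \left(- \frac{18}{2}\right) 43 = - 4 \left(\left(-18\right) \frac{1}{2}\right) 43 = \left(-4\right) \left(-9\right) 43 = 36 \cdot 43 = 1548$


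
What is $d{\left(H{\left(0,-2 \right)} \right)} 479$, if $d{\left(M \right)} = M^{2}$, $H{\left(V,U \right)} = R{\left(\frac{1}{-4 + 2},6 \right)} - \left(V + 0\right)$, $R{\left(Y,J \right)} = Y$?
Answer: $\frac{479}{4} \approx 119.75$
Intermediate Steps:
$H{\left(V,U \right)} = - \frac{1}{2} - V$ ($H{\left(V,U \right)} = \frac{1}{-4 + 2} - \left(V + 0\right) = \frac{1}{-2} - V = - \frac{1}{2} - V$)
$d{\left(H{\left(0,-2 \right)} \right)} 479 = \left(- \frac{1}{2} - 0\right)^{2} \cdot 479 = \left(- \frac{1}{2} + 0\right)^{2} \cdot 479 = \left(- \frac{1}{2}\right)^{2} \cdot 479 = \frac{1}{4} \cdot 479 = \frac{479}{4}$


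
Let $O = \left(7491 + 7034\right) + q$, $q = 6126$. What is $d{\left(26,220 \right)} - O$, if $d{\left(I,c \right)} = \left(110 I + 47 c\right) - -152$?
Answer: $-7299$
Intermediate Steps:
$O = 20651$ ($O = \left(7491 + 7034\right) + 6126 = 14525 + 6126 = 20651$)
$d{\left(I,c \right)} = 152 + 47 c + 110 I$ ($d{\left(I,c \right)} = \left(47 c + 110 I\right) + 152 = 152 + 47 c + 110 I$)
$d{\left(26,220 \right)} - O = \left(152 + 47 \cdot 220 + 110 \cdot 26\right) - 20651 = \left(152 + 10340 + 2860\right) - 20651 = 13352 - 20651 = -7299$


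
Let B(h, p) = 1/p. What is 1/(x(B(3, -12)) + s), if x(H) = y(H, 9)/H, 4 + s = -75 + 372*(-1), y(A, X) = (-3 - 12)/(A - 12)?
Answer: -29/13511 ≈ -0.0021464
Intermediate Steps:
y(A, X) = -15/(-12 + A)
s = -451 (s = -4 + (-75 + 372*(-1)) = -4 + (-75 - 372) = -4 - 447 = -451)
x(H) = -15/(H*(-12 + H)) (x(H) = (-15/(-12 + H))/H = -15/(H*(-12 + H)))
1/(x(B(3, -12)) + s) = 1/(-15/((1/(-12))*(-12 + 1/(-12))) - 451) = 1/(-15/((-1/12)*(-12 - 1/12)) - 451) = 1/(-15*(-12)/(-145/12) - 451) = 1/(-15*(-12)*(-12/145) - 451) = 1/(-432/29 - 451) = 1/(-13511/29) = -29/13511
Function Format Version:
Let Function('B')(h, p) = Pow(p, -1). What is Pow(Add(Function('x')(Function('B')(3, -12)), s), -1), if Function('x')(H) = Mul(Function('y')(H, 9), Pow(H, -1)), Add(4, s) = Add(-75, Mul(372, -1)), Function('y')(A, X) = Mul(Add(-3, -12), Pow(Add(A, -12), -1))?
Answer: Rational(-29, 13511) ≈ -0.0021464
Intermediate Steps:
Function('y')(A, X) = Mul(-15, Pow(Add(-12, A), -1))
s = -451 (s = Add(-4, Add(-75, Mul(372, -1))) = Add(-4, Add(-75, -372)) = Add(-4, -447) = -451)
Function('x')(H) = Mul(-15, Pow(H, -1), Pow(Add(-12, H), -1)) (Function('x')(H) = Mul(Mul(-15, Pow(Add(-12, H), -1)), Pow(H, -1)) = Mul(-15, Pow(H, -1), Pow(Add(-12, H), -1)))
Pow(Add(Function('x')(Function('B')(3, -12)), s), -1) = Pow(Add(Mul(-15, Pow(Pow(-12, -1), -1), Pow(Add(-12, Pow(-12, -1)), -1)), -451), -1) = Pow(Add(Mul(-15, Pow(Rational(-1, 12), -1), Pow(Add(-12, Rational(-1, 12)), -1)), -451), -1) = Pow(Add(Mul(-15, -12, Pow(Rational(-145, 12), -1)), -451), -1) = Pow(Add(Mul(-15, -12, Rational(-12, 145)), -451), -1) = Pow(Add(Rational(-432, 29), -451), -1) = Pow(Rational(-13511, 29), -1) = Rational(-29, 13511)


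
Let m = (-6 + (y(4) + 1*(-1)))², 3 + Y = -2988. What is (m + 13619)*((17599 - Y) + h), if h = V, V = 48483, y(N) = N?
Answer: 941326844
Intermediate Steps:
Y = -2991 (Y = -3 - 2988 = -2991)
h = 48483
m = 9 (m = (-6 + (4 + 1*(-1)))² = (-6 + (4 - 1))² = (-6 + 3)² = (-3)² = 9)
(m + 13619)*((17599 - Y) + h) = (9 + 13619)*((17599 - 1*(-2991)) + 48483) = 13628*((17599 + 2991) + 48483) = 13628*(20590 + 48483) = 13628*69073 = 941326844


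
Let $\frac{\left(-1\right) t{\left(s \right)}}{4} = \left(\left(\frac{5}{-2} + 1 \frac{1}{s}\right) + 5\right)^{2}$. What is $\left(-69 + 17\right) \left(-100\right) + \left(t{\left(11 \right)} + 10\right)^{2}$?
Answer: $\frac{80290721}{14641} \approx 5484.0$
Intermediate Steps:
$t{\left(s \right)} = - 4 \left(\frac{5}{2} + \frac{1}{s}\right)^{2}$ ($t{\left(s \right)} = - 4 \left(\left(\frac{5}{-2} + 1 \frac{1}{s}\right) + 5\right)^{2} = - 4 \left(\left(5 \left(- \frac{1}{2}\right) + \frac{1}{s}\right) + 5\right)^{2} = - 4 \left(\left(- \frac{5}{2} + \frac{1}{s}\right) + 5\right)^{2} = - 4 \left(\frac{5}{2} + \frac{1}{s}\right)^{2}$)
$\left(-69 + 17\right) \left(-100\right) + \left(t{\left(11 \right)} + 10\right)^{2} = \left(-69 + 17\right) \left(-100\right) + \left(- \frac{\left(2 + 5 \cdot 11\right)^{2}}{121} + 10\right)^{2} = \left(-52\right) \left(-100\right) + \left(\left(-1\right) \frac{1}{121} \left(2 + 55\right)^{2} + 10\right)^{2} = 5200 + \left(\left(-1\right) \frac{1}{121} \cdot 57^{2} + 10\right)^{2} = 5200 + \left(\left(-1\right) \frac{1}{121} \cdot 3249 + 10\right)^{2} = 5200 + \left(- \frac{3249}{121} + 10\right)^{2} = 5200 + \left(- \frac{2039}{121}\right)^{2} = 5200 + \frac{4157521}{14641} = \frac{80290721}{14641}$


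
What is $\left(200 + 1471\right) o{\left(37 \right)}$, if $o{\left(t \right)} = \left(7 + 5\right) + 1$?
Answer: $21723$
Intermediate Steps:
$o{\left(t \right)} = 13$ ($o{\left(t \right)} = 12 + 1 = 13$)
$\left(200 + 1471\right) o{\left(37 \right)} = \left(200 + 1471\right) 13 = 1671 \cdot 13 = 21723$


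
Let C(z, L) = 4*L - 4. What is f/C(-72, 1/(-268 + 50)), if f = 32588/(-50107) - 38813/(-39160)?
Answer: -272972297/3218873680 ≈ -0.084804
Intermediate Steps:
C(z, L) = -4 + 4*L
f = 7512999/22047080 (f = 32588*(-1/50107) - 38813*(-1/39160) = -32588/50107 + 38813/39160 = 7512999/22047080 ≈ 0.34077)
f/C(-72, 1/(-268 + 50)) = 7512999/(22047080*(-4 + 4/(-268 + 50))) = 7512999/(22047080*(-4 + 4/(-218))) = 7512999/(22047080*(-4 + 4*(-1/218))) = 7512999/(22047080*(-4 - 2/109)) = 7512999/(22047080*(-438/109)) = (7512999/22047080)*(-109/438) = -272972297/3218873680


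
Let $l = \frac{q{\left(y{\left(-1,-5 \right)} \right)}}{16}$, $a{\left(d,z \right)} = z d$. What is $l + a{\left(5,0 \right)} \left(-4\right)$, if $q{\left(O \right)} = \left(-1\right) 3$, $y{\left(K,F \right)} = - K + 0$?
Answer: $- \frac{3}{16} \approx -0.1875$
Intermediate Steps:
$y{\left(K,F \right)} = - K$
$q{\left(O \right)} = -3$
$a{\left(d,z \right)} = d z$
$l = - \frac{3}{16} \approx -0.1875$
$l + a{\left(5,0 \right)} \left(-4\right) = - \frac{3}{16} + 5 \cdot 0 \left(-4\right) = - \frac{3}{16} + 0 \left(-4\right) = - \frac{3}{16} + 0 = - \frac{3}{16}$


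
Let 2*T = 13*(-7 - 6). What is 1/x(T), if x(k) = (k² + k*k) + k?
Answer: 1/14196 ≈ 7.0442e-5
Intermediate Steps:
T = -169/2 (T = (13*(-7 - 6))/2 = (13*(-13))/2 = (½)*(-169) = -169/2 ≈ -84.500)
x(k) = k + 2*k² (x(k) = (k² + k²) + k = 2*k² + k = k + 2*k²)
1/x(T) = 1/(-169*(1 + 2*(-169/2))/2) = 1/(-169*(1 - 169)/2) = 1/(-169/2*(-168)) = 1/14196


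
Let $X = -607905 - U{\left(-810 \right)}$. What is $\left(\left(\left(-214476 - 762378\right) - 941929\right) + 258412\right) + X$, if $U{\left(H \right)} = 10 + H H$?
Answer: $-2924386$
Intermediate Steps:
$U{\left(H \right)} = 10 + H^{2}$
$X = -1264015$ ($X = -607905 - \left(10 + \left(-810\right)^{2}\right) = -607905 - \left(10 + 656100\right) = -607905 - 656110 = -1264015$)
$\left(\left(\left(-214476 - 762378\right) - 941929\right) + 258412\right) + X = \left(\left(\left(-214476 - 762378\right) - 941929\right) + 258412\right) - 1264015 = \left(\left(-976854 - 941929\right) + 258412\right) - 1264015 = \left(-1918783 + 258412\right) - 1264015 = -1660371 - 1264015 = -2924386$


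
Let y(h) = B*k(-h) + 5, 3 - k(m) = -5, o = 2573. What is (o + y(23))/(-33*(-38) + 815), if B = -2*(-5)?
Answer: 2658/2069 ≈ 1.2847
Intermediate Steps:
k(m) = 8 (k(m) = 3 - 1*(-5) = 3 + 5 = 8)
B = 10
y(h) = 85 (y(h) = 10*8 + 5 = 80 + 5 = 85)
(o + y(23))/(-33*(-38) + 815) = (2573 + 85)/(-33*(-38) + 815) = 2658/(1254 + 815) = 2658/2069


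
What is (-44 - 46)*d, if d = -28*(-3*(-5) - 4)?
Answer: 27720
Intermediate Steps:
d = -308 (d = -28*(15 - 4) = -28*11 = -308)
(-44 - 46)*d = (-44 - 46)*(-308) = -90*(-308) = 27720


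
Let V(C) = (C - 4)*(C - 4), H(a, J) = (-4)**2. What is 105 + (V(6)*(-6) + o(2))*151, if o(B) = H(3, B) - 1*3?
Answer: -1556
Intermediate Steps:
H(a, J) = 16
V(C) = (-4 + C)**2 (V(C) = (-4 + C)*(-4 + C) = (-4 + C)**2)
o(B) = 13 (o(B) = 16 - 1*3 = 16 - 3 = 13)
105 + (V(6)*(-6) + o(2))*151 = 105 + ((-4 + 6)**2*(-6) + 13)*151 = 105 + (2**2*(-6) + 13)*151 = 105 + (4*(-6) + 13)*151 = 105 + (-24 + 13)*151 = 105 - 11*151 = 105 - 1661 = -1556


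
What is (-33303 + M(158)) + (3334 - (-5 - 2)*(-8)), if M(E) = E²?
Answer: -5061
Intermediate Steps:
(-33303 + M(158)) + (3334 - (-5 - 2)*(-8)) = (-33303 + 158²) + (3334 - (-5 - 2)*(-8)) = (-33303 + 24964) + (3334 - (-7)*(-8)) = -8339 + (3334 - 1*56) = -8339 + (3334 - 56) = -8339 + 3278 = -5061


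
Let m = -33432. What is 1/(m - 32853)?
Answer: -1/66285 ≈ -1.5086e-5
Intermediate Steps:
1/(m - 32853) = 1/(-33432 - 32853) = 1/(-66285) = -1/66285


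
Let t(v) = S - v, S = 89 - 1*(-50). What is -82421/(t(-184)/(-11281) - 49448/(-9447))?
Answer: -8783738420547/554771507 ≈ -15833.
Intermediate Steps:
S = 139 (S = 89 + 50 = 139)
t(v) = 139 - v
-82421/(t(-184)/(-11281) - 49448/(-9447)) = -82421/((139 - 1*(-184))/(-11281) - 49448/(-9447)) = -82421/((139 + 184)*(-1/11281) - 49448*(-1/9447)) = -82421/(323*(-1/11281) + 49448/9447) = -82421/(-323/11281 + 49448/9447) = -82421/554771507/106571607 = -82421*106571607/554771507 = -8783738420547/554771507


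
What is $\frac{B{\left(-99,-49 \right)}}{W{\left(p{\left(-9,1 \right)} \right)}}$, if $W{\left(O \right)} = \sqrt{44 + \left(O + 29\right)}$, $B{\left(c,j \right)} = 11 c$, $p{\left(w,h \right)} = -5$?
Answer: $- \frac{1089 \sqrt{17}}{34} \approx -132.06$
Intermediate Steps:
$W{\left(O \right)} = \sqrt{73 + O}$ ($W{\left(O \right)} = \sqrt{44 + \left(29 + O\right)} = \sqrt{73 + O}$)
$\frac{B{\left(-99,-49 \right)}}{W{\left(p{\left(-9,1 \right)} \right)}} = \frac{11 \left(-99\right)}{\sqrt{73 - 5}} = - \frac{1089}{\sqrt{68}} = - \frac{1089}{2 \sqrt{17}} = - 1089 \frac{\sqrt{17}}{34} = - \frac{1089 \sqrt{17}}{34}$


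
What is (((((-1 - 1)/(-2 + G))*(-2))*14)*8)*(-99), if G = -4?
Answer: 7392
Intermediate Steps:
(((((-1 - 1)/(-2 + G))*(-2))*14)*8)*(-99) = (((((-1 - 1)/(-2 - 4))*(-2))*14)*8)*(-99) = (((-2/(-6)*(-2))*14)*8)*(-99) = (((-2*(-1/6)*(-2))*14)*8)*(-99) = ((((1/3)*(-2))*14)*8)*(-99) = (-2/3*14*8)*(-99) = -28/3*8*(-99) = -224/3*(-99) = 7392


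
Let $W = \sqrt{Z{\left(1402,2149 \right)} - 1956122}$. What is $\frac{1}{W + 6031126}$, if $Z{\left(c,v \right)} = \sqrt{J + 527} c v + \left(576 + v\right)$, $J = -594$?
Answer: $\frac{1}{6031126 + \sqrt{-1953397 + 3012898 i \sqrt{67}}} \approx 1.6571 \cdot 10^{-7} - 1.0 \cdot 10^{-10} i$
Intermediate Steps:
$Z{\left(c,v \right)} = 576 + v + i c v \sqrt{67}$ ($Z{\left(c,v \right)} = \sqrt{-594 + 527} c v + \left(576 + v\right) = \sqrt{-67} c v + \left(576 + v\right) = i \sqrt{67} c v + \left(576 + v\right) = i c \sqrt{67} v + \left(576 + v\right) = i c v \sqrt{67} + \left(576 + v\right) = 576 + v + i c v \sqrt{67}$)
$W = \sqrt{-1953397 + 3012898 i \sqrt{67}}$ ($W = \sqrt{\left(576 + 2149 + i 1402 \cdot 2149 \sqrt{67}\right) - 1956122} = \sqrt{\left(576 + 2149 + 3012898 i \sqrt{67}\right) - 1956122} = \sqrt{\left(2725 + 3012898 i \sqrt{67}\right) - 1956122} = \sqrt{-1953397 + 3012898 i \sqrt{67}} \approx 3375.3 + 3653.2 i$)
$\frac{1}{W + 6031126} = \frac{1}{\sqrt{-1953397 + 3012898 i \sqrt{67}} + 6031126} = \frac{1}{6031126 + \sqrt{-1953397 + 3012898 i \sqrt{67}}}$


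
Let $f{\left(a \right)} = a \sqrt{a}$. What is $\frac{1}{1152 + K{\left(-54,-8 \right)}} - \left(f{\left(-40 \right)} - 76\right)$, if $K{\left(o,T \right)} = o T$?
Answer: $\frac{120385}{1584} + 80 i \sqrt{10} \approx 76.001 + 252.98 i$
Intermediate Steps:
$f{\left(a \right)} = a^{\frac{3}{2}}$
$K{\left(o,T \right)} = T o$
$\frac{1}{1152 + K{\left(-54,-8 \right)}} - \left(f{\left(-40 \right)} - 76\right) = \frac{1}{1152 - -432} - \left(\left(-40\right)^{\frac{3}{2}} - 76\right) = \frac{1}{1152 + 432} - \left(- 80 i \sqrt{10} - 76\right) = \frac{1}{1584} - \left(-76 - 80 i \sqrt{10}\right) = \frac{1}{1584} + \left(76 + 80 i \sqrt{10}\right) = \frac{120385}{1584} + 80 i \sqrt{10}$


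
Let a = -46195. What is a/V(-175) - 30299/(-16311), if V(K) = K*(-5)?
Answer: -145395004/2854425 ≈ -50.937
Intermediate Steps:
V(K) = -5*K
a/V(-175) - 30299/(-16311) = -46195/((-5*(-175))) - 30299/(-16311) = -46195/875 - 30299*(-1/16311) = -46195*1/875 + 30299/16311 = -9239/175 + 30299/16311 = -145395004/2854425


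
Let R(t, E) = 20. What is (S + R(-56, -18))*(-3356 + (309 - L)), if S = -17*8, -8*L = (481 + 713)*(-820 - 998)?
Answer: 31828486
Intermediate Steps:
L = 542673/2 (L = -(481 + 713)*(-820 - 998)/8 = -597*(-1818)/4 = -1/8*(-2170692) = 542673/2 ≈ 2.7134e+5)
S = -136
(S + R(-56, -18))*(-3356 + (309 - L)) = (-136 + 20)*(-3356 + (309 - 1*542673/2)) = -116*(-3356 + (309 - 542673/2)) = -116*(-3356 - 542055/2) = -116*(-548767/2) = 31828486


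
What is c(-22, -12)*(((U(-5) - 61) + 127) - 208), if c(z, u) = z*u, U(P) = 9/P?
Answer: -189816/5 ≈ -37963.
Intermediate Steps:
c(z, u) = u*z
c(-22, -12)*(((U(-5) - 61) + 127) - 208) = (-12*(-22))*(((9/(-5) - 61) + 127) - 208) = 264*(((9*(-1/5) - 61) + 127) - 208) = 264*(((-9/5 - 61) + 127) - 208) = 264*((-314/5 + 127) - 208) = 264*(321/5 - 208) = 264*(-719/5) = -189816/5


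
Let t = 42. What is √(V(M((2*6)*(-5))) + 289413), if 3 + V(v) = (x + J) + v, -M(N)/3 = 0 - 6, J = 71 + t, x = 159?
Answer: 10*√2897 ≈ 538.24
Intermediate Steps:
J = 113 (J = 71 + 42 = 113)
M(N) = 18 (M(N) = -3*(0 - 6) = -3*(-6) = 18)
V(v) = 269 + v (V(v) = -3 + ((159 + 113) + v) = -3 + (272 + v) = 269 + v)
√(V(M((2*6)*(-5))) + 289413) = √((269 + 18) + 289413) = √(287 + 289413) = √289700 = 10*√2897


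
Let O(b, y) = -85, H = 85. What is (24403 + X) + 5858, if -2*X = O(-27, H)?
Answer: 60607/2 ≈ 30304.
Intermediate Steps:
X = 85/2 (X = -½*(-85) = 85/2 ≈ 42.500)
(24403 + X) + 5858 = (24403 + 85/2) + 5858 = 48891/2 + 5858 = 60607/2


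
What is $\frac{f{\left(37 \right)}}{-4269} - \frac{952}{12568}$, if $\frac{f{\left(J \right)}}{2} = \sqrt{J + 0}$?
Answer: $- \frac{119}{1571} - \frac{2 \sqrt{37}}{4269} \approx -0.078598$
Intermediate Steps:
$f{\left(J \right)} = 2 \sqrt{J}$ ($f{\left(J \right)} = 2 \sqrt{J + 0} = 2 \sqrt{J}$)
$\frac{f{\left(37 \right)}}{-4269} - \frac{952}{12568} = \frac{2 \sqrt{37}}{-4269} - \frac{952}{12568} = 2 \sqrt{37} \left(- \frac{1}{4269}\right) - \frac{119}{1571} = - \frac{2 \sqrt{37}}{4269} - \frac{119}{1571} = - \frac{119}{1571} - \frac{2 \sqrt{37}}{4269}$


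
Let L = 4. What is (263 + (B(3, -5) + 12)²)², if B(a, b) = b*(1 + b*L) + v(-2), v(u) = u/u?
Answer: 142253329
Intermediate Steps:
v(u) = 1
B(a, b) = 1 + b*(1 + 4*b) (B(a, b) = b*(1 + b*4) + 1 = b*(1 + 4*b) + 1 = 1 + b*(1 + 4*b))
(263 + (B(3, -5) + 12)²)² = (263 + ((1 - 5 + 4*(-5)²) + 12)²)² = (263 + ((1 - 5 + 4*25) + 12)²)² = (263 + ((1 - 5 + 100) + 12)²)² = (263 + (96 + 12)²)² = (263 + 108²)² = (263 + 11664)² = 11927² = 142253329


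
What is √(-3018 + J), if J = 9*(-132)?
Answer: I*√4206 ≈ 64.854*I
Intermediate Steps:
J = -1188
√(-3018 + J) = √(-3018 - 1188) = √(-4206) = I*√4206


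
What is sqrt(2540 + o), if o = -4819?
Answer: I*sqrt(2279) ≈ 47.739*I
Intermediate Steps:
sqrt(2540 + o) = sqrt(2540 - 4819) = sqrt(-2279) = I*sqrt(2279)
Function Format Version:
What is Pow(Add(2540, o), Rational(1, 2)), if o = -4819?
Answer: Mul(I, Pow(2279, Rational(1, 2))) ≈ Mul(47.739, I)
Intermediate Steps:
Pow(Add(2540, o), Rational(1, 2)) = Pow(Add(2540, -4819), Rational(1, 2)) = Pow(-2279, Rational(1, 2)) = Mul(I, Pow(2279, Rational(1, 2)))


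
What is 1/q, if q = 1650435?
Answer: 1/1650435 ≈ 6.0590e-7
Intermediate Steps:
1/q = 1/1650435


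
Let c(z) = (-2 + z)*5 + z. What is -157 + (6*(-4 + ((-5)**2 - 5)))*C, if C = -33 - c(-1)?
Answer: -1789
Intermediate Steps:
c(z) = -10 + 6*z (c(z) = (-10 + 5*z) + z = -10 + 6*z)
C = -17 (C = -33 - (-10 + 6*(-1)) = -33 - (-10 - 6) = -33 - 1*(-16) = -33 + 16 = -17)
-157 + (6*(-4 + ((-5)**2 - 5)))*C = -157 + (6*(-4 + ((-5)**2 - 5)))*(-17) = -157 + (6*(-4 + (25 - 5)))*(-17) = -157 + (6*(-4 + 20))*(-17) = -157 + (6*16)*(-17) = -157 + 96*(-17) = -157 - 1632 = -1789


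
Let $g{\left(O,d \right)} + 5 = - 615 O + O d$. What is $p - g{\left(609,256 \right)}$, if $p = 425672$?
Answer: $644308$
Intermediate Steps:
$g{\left(O,d \right)} = -5 - 615 O + O d$ ($g{\left(O,d \right)} = -5 + \left(- 615 O + O d\right) = -5 - 615 O + O d$)
$p - g{\left(609,256 \right)} = 425672 - \left(-5 - 374535 + 609 \cdot 256\right) = 425672 - \left(-5 - 374535 + 155904\right) = 425672 - -218636 = 425672 + 218636 = 644308$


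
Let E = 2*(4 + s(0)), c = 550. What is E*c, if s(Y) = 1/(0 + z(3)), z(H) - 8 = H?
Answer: 4500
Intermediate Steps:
z(H) = 8 + H
s(Y) = 1/11 (s(Y) = 1/(0 + (8 + 3)) = 1/(0 + 11) = 1/11)
E = 90/11 (E = 2*(4 + 1/11) = 2*(45/11) = 90/11 ≈ 8.1818)
E*c = (90/11)*550 = 4500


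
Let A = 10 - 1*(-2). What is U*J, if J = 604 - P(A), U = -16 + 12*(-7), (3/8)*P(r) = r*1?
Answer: -57200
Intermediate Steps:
A = 12 (A = 10 + 2 = 12)
P(r) = 8*r/3 (P(r) = 8*(r*1)/3 = 8*r/3)
U = -100 (U = -16 - 84 = -100)
J = 572 (J = 604 - 8*12/3 = 604 - 1*32 = 604 - 32 = 572)
U*J = -100*572 = -57200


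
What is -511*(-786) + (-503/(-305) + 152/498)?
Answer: 30503153897/75945 ≈ 4.0165e+5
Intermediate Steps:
-511*(-786) + (-503/(-305) + 152/498) = 401646 + (-503*(-1/305) + 152*(1/498)) = 401646 + (503/305 + 76/249) = 401646 + 148427/75945 = 30503153897/75945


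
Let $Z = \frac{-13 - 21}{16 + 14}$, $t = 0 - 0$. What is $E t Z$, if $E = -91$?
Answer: $0$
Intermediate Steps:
$t = 0$ ($t = 0 + 0 = 0$)
$Z = - \frac{17}{15}$ ($Z = - \frac{34}{30} = \left(-34\right) \frac{1}{30} = - \frac{17}{15} \approx -1.1333$)
$E t Z = \left(-91\right) 0 \left(- \frac{17}{15}\right) = 0 \left(- \frac{17}{15}\right) = 0$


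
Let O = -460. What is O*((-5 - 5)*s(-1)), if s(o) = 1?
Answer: 4600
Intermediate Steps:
O*((-5 - 5)*s(-1)) = -460*(-5 - 5) = -(-4600) = -460*(-10) = 4600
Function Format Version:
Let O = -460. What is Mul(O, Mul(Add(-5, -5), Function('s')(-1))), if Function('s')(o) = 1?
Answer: 4600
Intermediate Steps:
Mul(O, Mul(Add(-5, -5), Function('s')(-1))) = Mul(-460, Mul(Add(-5, -5), 1)) = Mul(-460, Mul(-10, 1)) = Mul(-460, -10) = 4600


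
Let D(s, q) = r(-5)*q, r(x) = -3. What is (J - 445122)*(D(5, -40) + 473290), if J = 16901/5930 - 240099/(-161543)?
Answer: -20186224244248351247/95794999 ≈ -2.1072e+11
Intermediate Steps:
J = 4154025313/957949990 (J = 16901*(1/5930) - 240099*(-1/161543) = 16901/5930 + 240099/161543 = 4154025313/957949990 ≈ 4.3364)
D(s, q) = -3*q
(J - 445122)*(D(5, -40) + 473290) = (4154025313/957949990 - 445122)*(-3*(-40) + 473290) = -426400461423467*(120 + 473290)/957949990 = -426400461423467/957949990*473410 = -20186224244248351247/95794999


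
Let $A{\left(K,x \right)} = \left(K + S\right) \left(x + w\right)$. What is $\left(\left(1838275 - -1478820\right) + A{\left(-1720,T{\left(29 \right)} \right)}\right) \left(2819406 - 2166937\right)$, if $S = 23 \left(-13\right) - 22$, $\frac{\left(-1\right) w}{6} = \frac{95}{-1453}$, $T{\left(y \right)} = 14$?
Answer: $\frac{3116882023270567}{1453} \approx 2.1451 \cdot 10^{12}$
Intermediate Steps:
$w = \frac{570}{1453}$ ($w = - 6 \frac{95}{-1453} = - 6 \cdot 95 \left(- \frac{1}{1453}\right) = \left(-6\right) \left(- \frac{95}{1453}\right) = \frac{570}{1453} \approx 0.39229$)
$S = -321$ ($S = -299 - 22 = -321$)
$A{\left(K,x \right)} = \left(-321 + K\right) \left(\frac{570}{1453} + x\right)$ ($A{\left(K,x \right)} = \left(K - 321\right) \left(x + \frac{570}{1453}\right) = \left(-321 + K\right) \left(\frac{570}{1453} + x\right)$)
$\left(\left(1838275 - -1478820\right) + A{\left(-1720,T{\left(29 \right)} \right)}\right) \left(2819406 - 2166937\right) = \left(\left(1838275 - -1478820\right) - \frac{42681392}{1453}\right) \left(2819406 - 2166937\right) = \left(\left(1838275 + 1478820\right) - \frac{42681392}{1453}\right) 652469 = \left(3317095 - \frac{42681392}{1453}\right) 652469 = \frac{4777057643}{1453} \cdot 652469 = \frac{3116882023270567}{1453}$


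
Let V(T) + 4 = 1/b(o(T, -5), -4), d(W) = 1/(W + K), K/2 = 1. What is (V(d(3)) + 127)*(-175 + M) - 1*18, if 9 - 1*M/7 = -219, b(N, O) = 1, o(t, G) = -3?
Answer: 176186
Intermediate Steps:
K = 2 (K = 2*1 = 2)
d(W) = 1/(2 + W) (d(W) = 1/(W + 2) = 1/(2 + W))
M = 1596 (M = 63 - 7*(-219) = 63 + 1533 = 1596)
V(T) = -3 (V(T) = -4 + 1/1 = -4 + 1 = -3)
(V(d(3)) + 127)*(-175 + M) - 1*18 = (-3 + 127)*(-175 + 1596) - 1*18 = 124*1421 - 18 = 176204 - 18 = 176186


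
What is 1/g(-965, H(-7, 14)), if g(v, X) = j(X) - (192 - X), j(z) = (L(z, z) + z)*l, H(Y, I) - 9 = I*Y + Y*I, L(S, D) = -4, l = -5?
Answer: 1/576 ≈ 0.0017361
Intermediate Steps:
H(Y, I) = 9 + 2*I*Y (H(Y, I) = 9 + (I*Y + Y*I) = 9 + (I*Y + I*Y) = 9 + 2*I*Y)
j(z) = 20 - 5*z (j(z) = (-4 + z)*(-5) = 20 - 5*z)
g(v, X) = -172 - 4*X (g(v, X) = (20 - 5*X) - (192 - X) = (20 - 5*X) + (-192 + X) = -172 - 4*X)
1/g(-965, H(-7, 14)) = 1/(-172 - 4*(9 + 2*14*(-7))) = 1/(-172 - 4*(9 - 196)) = 1/(-172 - 4*(-187)) = 1/(-172 + 748) = 1/576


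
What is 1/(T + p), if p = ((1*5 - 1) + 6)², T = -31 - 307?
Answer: -1/238 ≈ -0.0042017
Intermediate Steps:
T = -338
p = 100 (p = ((5 - 1) + 6)² = (4 + 6)² = 10² = 100)
1/(T + p) = 1/(-338 + 100) = 1/(-238) = -1/238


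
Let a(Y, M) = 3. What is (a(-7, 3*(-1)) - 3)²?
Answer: 0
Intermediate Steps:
(a(-7, 3*(-1)) - 3)² = (3 - 3)² = 0² = 0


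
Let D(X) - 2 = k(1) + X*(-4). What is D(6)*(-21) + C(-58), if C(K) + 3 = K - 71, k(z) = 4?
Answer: 246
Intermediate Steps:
C(K) = -74 + K (C(K) = -3 + (K - 71) = -3 + (-71 + K) = -74 + K)
D(X) = 6 - 4*X (D(X) = 2 + (4 + X*(-4)) = 2 + (4 - 4*X) = 6 - 4*X)
D(6)*(-21) + C(-58) = (6 - 4*6)*(-21) + (-74 - 58) = (6 - 24)*(-21) - 132 = -18*(-21) - 132 = 378 - 132 = 246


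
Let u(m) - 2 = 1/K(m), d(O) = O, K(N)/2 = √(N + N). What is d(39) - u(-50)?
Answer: 37 + I/20 ≈ 37.0 + 0.05*I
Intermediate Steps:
K(N) = 2*√2*√N (K(N) = 2*√(N + N) = 2*√(2*N) = 2*(√2*√N) = 2*√2*√N)
u(m) = 2 + √2/(4*√m) (u(m) = 2 + 1/(2*√2*√m) = 2 + √2/(4*√m))
d(39) - u(-50) = 39 - (2 + √2/(4*√(-50))) = 39 - (2 + √2*(-I*√2/10)/4) = 39 - (2 - I/20) = 39 + (-2 + I/20) = 37 + I/20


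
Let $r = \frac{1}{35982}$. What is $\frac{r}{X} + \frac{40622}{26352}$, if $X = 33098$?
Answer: $\frac{671917351627}{435881198376} \approx 1.5415$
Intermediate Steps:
$r = \frac{1}{35982} \approx 2.7792 \cdot 10^{-5}$
$\frac{r}{X} + \frac{40622}{26352} = \frac{1}{35982 \cdot 33098} + \frac{40622}{26352} = \frac{1}{35982} \cdot \frac{1}{33098} + 40622 \cdot \frac{1}{26352} = \frac{1}{1190932236} + \frac{20311}{13176} = \frac{671917351627}{435881198376}$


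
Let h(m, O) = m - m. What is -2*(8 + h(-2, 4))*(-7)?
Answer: 112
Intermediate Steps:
h(m, O) = 0
-2*(8 + h(-2, 4))*(-7) = -2*(8 + 0)*(-7) = -16*(-7) = -2*(-56) = 112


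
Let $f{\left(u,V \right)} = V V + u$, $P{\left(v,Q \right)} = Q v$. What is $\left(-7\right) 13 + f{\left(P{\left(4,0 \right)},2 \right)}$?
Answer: $-87$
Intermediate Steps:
$f{\left(u,V \right)} = u + V^{2}$ ($f{\left(u,V \right)} = V^{2} + u = u + V^{2}$)
$\left(-7\right) 13 + f{\left(P{\left(4,0 \right)},2 \right)} = \left(-7\right) 13 + \left(0 \cdot 4 + 2^{2}\right) = -91 + \left(0 + 4\right) = -91 + 4 = -87$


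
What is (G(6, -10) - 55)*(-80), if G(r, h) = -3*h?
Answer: 2000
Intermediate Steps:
(G(6, -10) - 55)*(-80) = (-3*(-10) - 55)*(-80) = (30 - 55)*(-80) = -25*(-80) = 2000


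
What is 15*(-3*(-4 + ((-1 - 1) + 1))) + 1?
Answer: 226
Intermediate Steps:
15*(-3*(-4 + ((-1 - 1) + 1))) + 1 = 15*(-3*(-4 + (-2 + 1))) + 1 = 15*(-3*(-4 - 1)) + 1 = 15*(-3*(-5)) + 1 = 15*15 + 1 = 225 + 1 = 226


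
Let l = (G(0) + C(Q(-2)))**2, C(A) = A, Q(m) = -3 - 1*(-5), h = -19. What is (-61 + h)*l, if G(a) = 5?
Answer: -3920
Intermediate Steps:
Q(m) = 2 (Q(m) = -3 + 5 = 2)
l = 49 (l = (5 + 2)**2 = 7**2 = 49)
(-61 + h)*l = (-61 - 19)*49 = -80*49 = -3920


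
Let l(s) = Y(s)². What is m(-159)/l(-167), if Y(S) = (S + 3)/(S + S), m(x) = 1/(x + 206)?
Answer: 27889/316028 ≈ 0.088248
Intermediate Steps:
m(x) = 1/(206 + x)
Y(S) = (3 + S)/(2*S) (Y(S) = (3 + S)/((2*S)) = (3 + S)*(1/(2*S)) = (3 + S)/(2*S))
l(s) = (3 + s)²/(4*s²) (l(s) = ((3 + s)/(2*s))² = (3 + s)²/(4*s²))
m(-159)/l(-167) = 1/((206 - 159)*(((¼)*(3 - 167)²/(-167)²))) = 1/(47*(((¼)*(1/27889)*(-164)²))) = 1/(47*(((¼)*(1/27889)*26896))) = 1/(47*(6724/27889)) = (1/47)*(27889/6724) = 27889/316028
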